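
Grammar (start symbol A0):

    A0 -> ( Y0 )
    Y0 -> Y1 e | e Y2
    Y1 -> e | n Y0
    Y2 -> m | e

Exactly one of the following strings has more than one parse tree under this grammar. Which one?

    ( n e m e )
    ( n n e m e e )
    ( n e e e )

( n e e e )

( n e m e ): 1 tree
( n n e m e e ): 1 tree
( n e e e ): 2 trees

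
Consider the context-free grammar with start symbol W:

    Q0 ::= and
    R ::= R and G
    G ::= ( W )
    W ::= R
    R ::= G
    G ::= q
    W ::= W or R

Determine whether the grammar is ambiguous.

(Q0 is unreachable from W, so its rules don't affect L(W).) This is a standard precedence ladder (W over R over G), with each level left-recursive on its own operator ('or' at W, 'and' at R). That structure is LR(1), hence unambiguous.

Unambiguous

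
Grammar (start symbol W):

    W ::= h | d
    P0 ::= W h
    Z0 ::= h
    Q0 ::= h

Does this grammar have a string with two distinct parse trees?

Only W is reachable from W; ignoring the rest: The reachable rules are right-linear with at most one rule per (nonterminal, next-terminal) pair. Each input token forces the next rule, so parsing is deterministic.

Unambiguous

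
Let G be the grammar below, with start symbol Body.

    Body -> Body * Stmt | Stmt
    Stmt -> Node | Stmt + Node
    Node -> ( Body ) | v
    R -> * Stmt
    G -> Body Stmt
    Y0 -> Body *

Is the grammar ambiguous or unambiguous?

Unambiguous

Only Body, Stmt, Node are reachable from Body; ignoring the rest: The grammar is stratified — Body handles '*' (left-recursive), Stmt handles '+', Node atoms. Each operator has a fixed associativity and precedence level, so every string has one parse.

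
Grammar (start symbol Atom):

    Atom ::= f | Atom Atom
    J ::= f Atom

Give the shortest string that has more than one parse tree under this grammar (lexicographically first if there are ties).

f f f

length 1: no string has ≥2 trees
length 2: no string has ≥2 trees
length 3: f f f has 2 parse trees

Two derivations of f f f:
  Atom ⇒ Atom Atom ⇒ f Atom ⇒ f Atom Atom ⇒ f f Atom ⇒ f f f
  Atom ⇒ Atom Atom ⇒ Atom Atom Atom ⇒ f Atom Atom ⇒ f f Atom ⇒ f f f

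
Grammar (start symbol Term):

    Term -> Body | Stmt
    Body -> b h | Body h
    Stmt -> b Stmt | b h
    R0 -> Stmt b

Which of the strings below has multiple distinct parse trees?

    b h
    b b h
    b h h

b h: 2 trees
b b h: 1 tree
b h h: 1 tree

b h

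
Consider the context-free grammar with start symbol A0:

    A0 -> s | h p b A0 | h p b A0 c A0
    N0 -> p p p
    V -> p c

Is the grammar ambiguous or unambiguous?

Witness: h p b h p b s c s

Derivation 1: A0 ⇒ h p b A0 ⇒ h p b h p b A0 c A0 ⇒ h p b h p b s c A0 ⇒ h p b h p b s c s
Derivation 2: A0 ⇒ h p b A0 c A0 ⇒ h p b h p b A0 c A0 ⇒ h p b h p b s c A0 ⇒ h p b h p b s c s

Two distinct leftmost derivations for the same string.

Ambiguous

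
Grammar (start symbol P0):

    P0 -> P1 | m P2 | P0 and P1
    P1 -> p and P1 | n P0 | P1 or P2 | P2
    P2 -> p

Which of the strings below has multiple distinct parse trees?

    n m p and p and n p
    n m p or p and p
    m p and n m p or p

n m p and p and n p

n m p and p and n p: 5 trees
n m p or p and p: 1 tree
m p and n m p or p: 1 tree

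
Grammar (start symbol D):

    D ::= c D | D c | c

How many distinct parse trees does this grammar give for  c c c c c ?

Parse trees for c c c c c (showing first 6 of 16):
  [D c [D c [D c [D c [D c]]]]]
  [D c [D c [D c [D [D c] c]]]]
  [D c [D c [D [D c [D c]] c]]]
  [D c [D c [D [D [D c] c] c]]]
  [D c [D [D c [D c [D c]]] c]]
  [D c [D [D c [D [D c] c]] c]]

16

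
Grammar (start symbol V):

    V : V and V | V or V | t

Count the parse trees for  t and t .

Parse trees for t and t:
  [V [V t] and [V t]]

1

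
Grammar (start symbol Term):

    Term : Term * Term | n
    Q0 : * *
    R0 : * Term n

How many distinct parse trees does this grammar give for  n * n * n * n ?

5

Parse trees for n * n * n * n:
  [Term [Term n] * [Term [Term n] * [Term [Term n] * [Term n]]]]
  [Term [Term n] * [Term [Term [Term n] * [Term n]] * [Term n]]]
  [Term [Term [Term n] * [Term n]] * [Term [Term n] * [Term n]]]
  [Term [Term [Term n] * [Term [Term n] * [Term n]]] * [Term n]]
  [Term [Term [Term [Term n] * [Term n]] * [Term n]] * [Term n]]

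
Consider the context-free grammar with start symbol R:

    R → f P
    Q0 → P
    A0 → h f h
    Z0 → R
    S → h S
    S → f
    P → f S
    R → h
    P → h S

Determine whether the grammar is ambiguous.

Only R, P, S are reachable from R; ignoring the rest: Each reachable nonterminal has at most one production per leading terminal, and all productions are right-linear; the derivation is determined token-by-token.

Unambiguous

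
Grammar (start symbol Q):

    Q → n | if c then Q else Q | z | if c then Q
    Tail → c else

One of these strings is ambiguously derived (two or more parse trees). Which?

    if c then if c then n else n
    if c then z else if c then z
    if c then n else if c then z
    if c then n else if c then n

if c then if c then n else n

if c then if c then n else n: 2 trees
if c then z else if c then z: 1 tree
if c then n else if c then z: 1 tree
if c then n else if c then n: 1 tree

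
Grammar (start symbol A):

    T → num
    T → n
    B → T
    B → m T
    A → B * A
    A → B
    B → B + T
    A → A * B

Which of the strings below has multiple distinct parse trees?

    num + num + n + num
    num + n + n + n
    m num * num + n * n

m num * num + n * n

num + num + n + num: 1 tree
num + n + n + n: 1 tree
m num * num + n * n: 4 trees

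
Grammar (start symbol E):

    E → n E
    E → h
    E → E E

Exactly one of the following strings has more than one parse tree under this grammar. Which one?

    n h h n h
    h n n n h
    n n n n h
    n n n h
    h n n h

n h h n h

n h h n h: 5 trees
h n n n h: 1 tree
n n n n h: 1 tree
n n n h: 1 tree
h n n h: 1 tree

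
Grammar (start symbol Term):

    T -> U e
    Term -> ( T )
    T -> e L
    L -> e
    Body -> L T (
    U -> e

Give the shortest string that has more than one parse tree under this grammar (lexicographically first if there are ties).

( e e )

length 4: ( e e ) has 2 parse trees

Two derivations of ( e e ):
  Term ⇒ ( T ) ⇒ ( U e ) ⇒ ( e e )
  Term ⇒ ( T ) ⇒ ( e L ) ⇒ ( e e )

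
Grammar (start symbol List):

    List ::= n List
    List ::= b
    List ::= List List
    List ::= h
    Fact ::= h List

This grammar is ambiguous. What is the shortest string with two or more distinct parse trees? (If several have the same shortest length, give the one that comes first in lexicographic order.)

b b b

length 1: no string has ≥2 trees
length 2: no string has ≥2 trees
length 3: b b b has 2 parse trees

Two derivations of b b b:
  List ⇒ List List ⇒ b List ⇒ b List List ⇒ b b List ⇒ b b b
  List ⇒ List List ⇒ List List List ⇒ b List List ⇒ b b List ⇒ b b b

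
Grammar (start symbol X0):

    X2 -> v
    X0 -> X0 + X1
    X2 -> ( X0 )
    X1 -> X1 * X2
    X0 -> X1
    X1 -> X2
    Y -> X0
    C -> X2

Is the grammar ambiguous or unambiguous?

Only X0, X1, X2 are reachable from X0; ignoring the rest: X0 → X0 + X1 | X1  ;  X1 → X1 * X2 | X2  — a left-associative chain with X2 at the bottom. Each string factors uniquely by precedence.

Unambiguous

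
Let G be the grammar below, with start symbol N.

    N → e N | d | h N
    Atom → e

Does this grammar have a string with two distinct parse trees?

Only N is reachable from N; ignoring the rest: Each reachable nonterminal has at most one production per leading terminal, and all productions are right-linear; the derivation is determined token-by-token.

Unambiguous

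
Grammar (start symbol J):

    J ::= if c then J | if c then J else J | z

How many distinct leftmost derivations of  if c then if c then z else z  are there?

2

Parse trees for if c then if c then z else z:
  [J if c then [J if c then [J z] else [J z]]]
  [J if c then [J if c then [J z]] else [J z]]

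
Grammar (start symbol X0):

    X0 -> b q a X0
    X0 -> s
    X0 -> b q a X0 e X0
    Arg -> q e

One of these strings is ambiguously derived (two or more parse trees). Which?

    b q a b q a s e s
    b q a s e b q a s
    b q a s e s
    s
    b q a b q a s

b q a b q a s e s: 2 trees
b q a s e b q a s: 1 tree
b q a s e s: 1 tree
s: 1 tree
b q a b q a s: 1 tree

b q a b q a s e s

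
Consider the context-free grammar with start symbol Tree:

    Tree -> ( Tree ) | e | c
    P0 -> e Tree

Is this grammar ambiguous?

(P0 is unreachable from Tree, so its rules don't affect L(Tree).) Each string is a nest of matched brackets around a single atom. An opening bracket forces the recursive rule; an atom forces the base rule.

Unambiguous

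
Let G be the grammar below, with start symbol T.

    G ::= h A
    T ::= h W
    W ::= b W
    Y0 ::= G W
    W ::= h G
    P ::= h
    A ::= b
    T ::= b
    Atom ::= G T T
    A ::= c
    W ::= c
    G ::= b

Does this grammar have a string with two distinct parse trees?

Unambiguous

Only T, W, G, A are reachable from T; ignoring the rest: Each reachable nonterminal has at most one production per leading terminal, and all productions are right-linear; the derivation is determined token-by-token.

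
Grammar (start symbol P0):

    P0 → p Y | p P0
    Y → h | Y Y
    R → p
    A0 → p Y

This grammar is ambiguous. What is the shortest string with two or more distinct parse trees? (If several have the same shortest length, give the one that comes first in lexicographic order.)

p h h h

length 2: no string has ≥2 trees
length 3: no string has ≥2 trees
length 4: p h h h has 2 parse trees

Two derivations of p h h h:
  P0 ⇒ p Y ⇒ p Y Y ⇒ p h Y ⇒ p h Y Y ⇒ p h h Y ⇒ p h h h
  P0 ⇒ p Y ⇒ p Y Y ⇒ p Y Y Y ⇒ p h Y Y ⇒ p h h Y ⇒ p h h h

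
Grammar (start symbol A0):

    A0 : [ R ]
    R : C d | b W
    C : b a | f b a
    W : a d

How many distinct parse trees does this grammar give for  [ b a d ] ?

Parse trees for [ b a d ]:
  [A0 [ [R [C b a] d] ]]
  [A0 [ [R b [W a d]] ]]

2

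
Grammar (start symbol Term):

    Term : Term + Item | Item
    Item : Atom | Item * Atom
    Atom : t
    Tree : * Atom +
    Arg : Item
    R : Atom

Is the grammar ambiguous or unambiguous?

Unambiguous

(Tree, Arg, R are unreachable from Term, so their rules don't affect L(Term).) This is a standard precedence ladder (Term over Item over Atom), with each level left-recursive on its own operator ('+' at Term, '*' at Item). That structure is LR(1), hence unambiguous.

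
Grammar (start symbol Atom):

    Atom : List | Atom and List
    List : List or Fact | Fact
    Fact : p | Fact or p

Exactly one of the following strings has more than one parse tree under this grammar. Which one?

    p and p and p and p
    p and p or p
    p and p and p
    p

p and p and p and p: 1 tree
p and p or p: 2 trees
p and p and p: 1 tree
p: 1 tree

p and p or p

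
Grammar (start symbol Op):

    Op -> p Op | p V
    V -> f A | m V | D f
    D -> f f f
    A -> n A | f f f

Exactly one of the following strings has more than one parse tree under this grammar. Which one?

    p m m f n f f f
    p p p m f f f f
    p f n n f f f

p p p m f f f f

p m m f n f f f: 1 tree
p p p m f f f f: 2 trees
p f n n f f f: 1 tree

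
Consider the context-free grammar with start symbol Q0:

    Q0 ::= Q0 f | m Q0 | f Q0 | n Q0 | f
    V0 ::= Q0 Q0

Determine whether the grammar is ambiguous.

Ambiguous

Witness: f f

Derivation 1: Q0 ⇒ Q0 f ⇒ f f
Derivation 2: Q0 ⇒ f Q0 ⇒ f f

Two distinct leftmost derivations for the same string.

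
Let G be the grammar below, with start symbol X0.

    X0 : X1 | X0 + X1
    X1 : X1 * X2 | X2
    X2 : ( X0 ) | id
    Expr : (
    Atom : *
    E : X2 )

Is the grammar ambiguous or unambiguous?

Unambiguous

Only X0, X1, X2 are reachable from X0; ignoring the rest: This is a standard precedence ladder (X0 over X1 over X2), with each level left-recursive on its own operator ('+' at X0, '*' at X1). That structure is LR(1), hence unambiguous.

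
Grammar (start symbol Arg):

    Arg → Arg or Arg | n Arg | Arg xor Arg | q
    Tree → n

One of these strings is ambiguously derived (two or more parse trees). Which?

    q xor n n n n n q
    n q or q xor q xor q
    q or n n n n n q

n q or q xor q xor q

q xor n n n n n q: 1 tree
n q or q xor q xor q: 14 trees
q or n n n n n q: 1 tree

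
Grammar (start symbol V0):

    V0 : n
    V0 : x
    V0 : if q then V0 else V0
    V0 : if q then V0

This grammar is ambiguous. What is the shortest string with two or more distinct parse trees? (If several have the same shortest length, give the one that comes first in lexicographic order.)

if q then if q then n else n

length 1: no string has ≥2 trees
length 4: no string has ≥2 trees
length 6: no string has ≥2 trees
length 7: no string has ≥2 trees
length 9: if q then if q then n else n has 2 parse trees

Two derivations of if q then if q then n else n:
  V0 ⇒ if q then V0 else V0 ⇒ if q then if q then V0 else V0 ⇒ if q then if q then n else V0 ⇒ if q then if q then n else n
  V0 ⇒ if q then V0 ⇒ if q then if q then V0 else V0 ⇒ if q then if q then n else V0 ⇒ if q then if q then n else n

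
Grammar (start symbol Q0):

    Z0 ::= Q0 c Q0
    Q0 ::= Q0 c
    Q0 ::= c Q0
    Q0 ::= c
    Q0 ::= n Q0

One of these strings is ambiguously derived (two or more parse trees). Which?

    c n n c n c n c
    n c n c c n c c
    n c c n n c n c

n c n c c n c c

c n n c n c n c: 1 tree
n c n c c n c c: 8 trees
n c c n n c n c: 1 tree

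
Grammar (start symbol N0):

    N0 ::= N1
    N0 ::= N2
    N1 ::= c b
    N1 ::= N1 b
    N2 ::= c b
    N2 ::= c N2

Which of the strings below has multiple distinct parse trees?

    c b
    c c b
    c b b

c b: 2 trees
c c b: 1 tree
c b b: 1 tree

c b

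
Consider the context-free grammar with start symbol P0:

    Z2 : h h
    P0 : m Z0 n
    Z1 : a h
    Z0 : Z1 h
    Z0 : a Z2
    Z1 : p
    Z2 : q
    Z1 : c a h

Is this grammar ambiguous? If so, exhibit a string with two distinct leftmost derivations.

Witness: m a h h n

Derivation 1: P0 ⇒ m Z0 n ⇒ m Z1 h n ⇒ m a h h n
Derivation 2: P0 ⇒ m Z0 n ⇒ m a Z2 n ⇒ m a h h n

Two distinct leftmost derivations for the same string.

Ambiguous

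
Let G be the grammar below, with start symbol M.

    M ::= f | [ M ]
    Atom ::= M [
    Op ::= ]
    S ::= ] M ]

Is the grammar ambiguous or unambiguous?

Only M is reachable from M; ignoring the rest: L(M) is { openⁿ atom closeⁿ : n ≥ 0 }. The bracket depth fixes n, and the derivation is forced at every step.

Unambiguous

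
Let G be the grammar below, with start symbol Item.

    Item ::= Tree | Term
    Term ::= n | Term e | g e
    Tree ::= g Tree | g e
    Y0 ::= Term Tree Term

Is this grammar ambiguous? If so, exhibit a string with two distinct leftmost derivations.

Ambiguous

Witness: g e

Derivation 1: Item ⇒ Tree ⇒ g e
Derivation 2: Item ⇒ Term ⇒ g e

Two distinct leftmost derivations for the same string.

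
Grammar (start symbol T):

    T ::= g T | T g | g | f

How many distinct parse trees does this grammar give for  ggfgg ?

Parse trees for ggfgg:
  [T g [T g [T [T [T f] g] g]]]
  [T g [T [T g [T [T f] g]] g]]
  [T g [T [T [T g [T f]] g] g]]
  [T [T g [T g [T [T f] g]]] g]
  [T [T g [T [T g [T f]] g]] g]
  [T [T [T g [T g [T f]]] g] g]

6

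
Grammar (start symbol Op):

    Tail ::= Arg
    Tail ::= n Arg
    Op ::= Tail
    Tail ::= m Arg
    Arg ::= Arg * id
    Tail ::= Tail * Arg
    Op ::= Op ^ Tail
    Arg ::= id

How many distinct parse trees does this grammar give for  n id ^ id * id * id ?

Parse trees for n id ^ id * id * id:
  [Op [Op [Tail n [Arg id]]] ^ [Tail [Arg [Arg [Arg id] * id] * id]]]
  [Op [Op [Tail n [Arg id]]] ^ [Tail [Tail [Arg id]] * [Arg [Arg id] * id]]]
  [Op [Op [Tail n [Arg id]]] ^ [Tail [Tail [Arg [Arg id] * id]] * [Arg id]]]
  [Op [Op [Tail n [Arg id]]] ^ [Tail [Tail [Tail [Arg id]] * [Arg id]] * [Arg id]]]

4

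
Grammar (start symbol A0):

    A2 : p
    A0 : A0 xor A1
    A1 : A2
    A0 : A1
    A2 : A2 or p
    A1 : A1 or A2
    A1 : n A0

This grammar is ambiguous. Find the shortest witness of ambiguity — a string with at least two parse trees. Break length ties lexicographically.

p or p

length 1: no string has ≥2 trees
length 2: no string has ≥2 trees
length 3: p or p has 2 parse trees

Two derivations of p or p:
  A0 ⇒ A1 ⇒ A2 ⇒ A2 or p ⇒ p or p
  A0 ⇒ A1 ⇒ A1 or A2 ⇒ A2 or A2 ⇒ p or A2 ⇒ p or p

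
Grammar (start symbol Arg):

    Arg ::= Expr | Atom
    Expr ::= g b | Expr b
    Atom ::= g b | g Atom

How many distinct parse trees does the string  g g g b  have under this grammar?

1

Parse trees for g g g b:
  [Arg [Atom g [Atom g [Atom g b]]]]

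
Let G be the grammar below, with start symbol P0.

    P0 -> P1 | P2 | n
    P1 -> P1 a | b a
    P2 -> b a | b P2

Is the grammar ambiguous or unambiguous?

Ambiguous

Witness: b a

Derivation 1: P0 ⇒ P1 ⇒ b a
Derivation 2: P0 ⇒ P2 ⇒ b a

Two distinct leftmost derivations for the same string.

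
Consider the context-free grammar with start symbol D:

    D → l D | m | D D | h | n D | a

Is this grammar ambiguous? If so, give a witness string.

Ambiguous

Witness: a a a

Derivation 1: D ⇒ D D ⇒ D D D ⇒ a D D ⇒ a a D ⇒ a a a
Derivation 2: D ⇒ D D ⇒ a D ⇒ a D D ⇒ a a D ⇒ a a a

Two distinct leftmost derivations for the same string.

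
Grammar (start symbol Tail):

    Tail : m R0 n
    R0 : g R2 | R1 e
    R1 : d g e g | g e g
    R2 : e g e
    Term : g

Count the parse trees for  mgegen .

Parse trees for mgegen:
  [Tail m [R0 g [R2 e g e]] n]
  [Tail m [R0 [R1 g e g] e] n]

2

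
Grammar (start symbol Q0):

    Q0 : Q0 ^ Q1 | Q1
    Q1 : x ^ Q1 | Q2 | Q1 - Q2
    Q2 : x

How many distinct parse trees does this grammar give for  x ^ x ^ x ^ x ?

8

Parse trees for x ^ x ^ x ^ x:
  [Q0 [Q0 [Q1 [Q2 x]]] ^ [Q1 x ^ [Q1 x ^ [Q1 [Q2 x]]]]]
  [Q0 [Q0 [Q0 [Q1 [Q2 x]]] ^ [Q1 [Q2 x]]] ^ [Q1 x ^ [Q1 [Q2 x]]]]
  [Q0 [Q0 [Q1 x ^ [Q1 [Q2 x]]]] ^ [Q1 x ^ [Q1 [Q2 x]]]]
  [Q0 [Q0 [Q0 [Q1 [Q2 x]]] ^ [Q1 x ^ [Q1 [Q2 x]]]] ^ [Q1 [Q2 x]]]
  [Q0 [Q0 [Q0 [Q0 [Q1 [Q2 x]]] ^ [Q1 [Q2 x]]] ^ [Q1 [Q2 x]]] ^ [Q1 [Q2 x]]]
  [Q0 [Q0 [Q0 [Q1 x ^ [Q1 [Q2 x]]]] ^ [Q1 [Q2 x]]] ^ [Q1 [Q2 x]]]
  [Q0 [Q0 [Q1 x ^ [Q1 x ^ [Q1 [Q2 x]]]]] ^ [Q1 [Q2 x]]]
  [Q0 [Q1 x ^ [Q1 x ^ [Q1 x ^ [Q1 [Q2 x]]]]]]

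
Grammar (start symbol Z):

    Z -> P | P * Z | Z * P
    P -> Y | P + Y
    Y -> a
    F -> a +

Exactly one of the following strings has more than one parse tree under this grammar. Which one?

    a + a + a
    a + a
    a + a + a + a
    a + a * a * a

a + a * a * a

a + a + a: 1 tree
a + a: 1 tree
a + a + a + a: 1 tree
a + a * a * a: 4 trees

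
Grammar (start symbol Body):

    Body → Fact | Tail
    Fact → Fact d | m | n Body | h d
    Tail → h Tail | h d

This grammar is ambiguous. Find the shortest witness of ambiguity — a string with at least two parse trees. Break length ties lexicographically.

length 1: no string has ≥2 trees
length 2: h d has 2 parse trees

Two derivations of h d:
  Body ⇒ Fact ⇒ h d
  Body ⇒ Tail ⇒ h d

h d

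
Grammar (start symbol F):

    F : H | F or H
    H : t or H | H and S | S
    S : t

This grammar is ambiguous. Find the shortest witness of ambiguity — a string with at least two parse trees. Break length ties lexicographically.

t or t

length 1: no string has ≥2 trees
length 3: t or t has 2 parse trees

Two derivations of t or t:
  F ⇒ H ⇒ t or H ⇒ t or S ⇒ t or t
  F ⇒ F or H ⇒ H or H ⇒ S or H ⇒ t or H ⇒ t or S ⇒ t or t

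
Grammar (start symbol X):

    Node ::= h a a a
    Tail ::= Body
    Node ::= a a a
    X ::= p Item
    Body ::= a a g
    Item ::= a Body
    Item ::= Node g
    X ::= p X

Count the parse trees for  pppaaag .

Parse trees for pppaaag:
  [X p [X p [X p [Item a [Body a a g]]]]]
  [X p [X p [X p [Item [Node a a a] g]]]]

2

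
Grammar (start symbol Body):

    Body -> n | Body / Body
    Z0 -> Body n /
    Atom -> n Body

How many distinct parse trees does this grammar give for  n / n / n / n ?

5

Parse trees for n / n / n / n:
  [Body [Body n] / [Body [Body n] / [Body [Body n] / [Body n]]]]
  [Body [Body n] / [Body [Body [Body n] / [Body n]] / [Body n]]]
  [Body [Body [Body n] / [Body n]] / [Body [Body n] / [Body n]]]
  [Body [Body [Body n] / [Body [Body n] / [Body n]]] / [Body n]]
  [Body [Body [Body [Body n] / [Body n]] / [Body n]] / [Body n]]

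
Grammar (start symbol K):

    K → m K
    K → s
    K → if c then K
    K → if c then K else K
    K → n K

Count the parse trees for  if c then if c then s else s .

2

Parse trees for if c then if c then s else s:
  [K if c then [K if c then [K s] else [K s]]]
  [K if c then [K if c then [K s]] else [K s]]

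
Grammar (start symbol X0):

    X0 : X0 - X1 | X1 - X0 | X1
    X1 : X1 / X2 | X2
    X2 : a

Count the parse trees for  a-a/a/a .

2

Parse trees for a-a/a/a:
  [X0 [X0 [X1 [X2 a]]] - [X1 [X1 [X1 [X2 a]] / [X2 a]] / [X2 a]]]
  [X0 [X1 [X2 a]] - [X0 [X1 [X1 [X1 [X2 a]] / [X2 a]] / [X2 a]]]]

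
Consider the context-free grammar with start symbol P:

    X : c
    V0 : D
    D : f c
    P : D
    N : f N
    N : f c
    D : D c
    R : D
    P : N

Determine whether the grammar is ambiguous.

Ambiguous

Witness: f c

Derivation 1: P ⇒ D ⇒ f c
Derivation 2: P ⇒ N ⇒ f c

Two distinct leftmost derivations for the same string.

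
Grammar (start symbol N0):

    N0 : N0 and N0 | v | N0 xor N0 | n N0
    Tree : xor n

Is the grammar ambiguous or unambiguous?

Ambiguous

Witness: n v and v

Derivation 1: N0 ⇒ N0 and N0 ⇒ n N0 and N0 ⇒ n v and N0 ⇒ n v and v
Derivation 2: N0 ⇒ n N0 ⇒ n N0 and N0 ⇒ n v and N0 ⇒ n v and v

Two distinct leftmost derivations for the same string.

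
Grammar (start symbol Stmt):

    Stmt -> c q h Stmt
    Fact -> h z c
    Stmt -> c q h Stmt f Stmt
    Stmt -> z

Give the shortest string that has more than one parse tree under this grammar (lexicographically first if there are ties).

c q h c q h z f z

length 1: no string has ≥2 trees
length 4: no string has ≥2 trees
length 6: no string has ≥2 trees
length 7: no string has ≥2 trees
length 9: c q h c q h z f z has 2 parse trees

Two derivations of c q h c q h z f z:
  Stmt ⇒ c q h Stmt ⇒ c q h c q h Stmt f Stmt ⇒ c q h c q h z f Stmt ⇒ c q h c q h z f z
  Stmt ⇒ c q h Stmt f Stmt ⇒ c q h c q h Stmt f Stmt ⇒ c q h c q h z f Stmt ⇒ c q h c q h z f z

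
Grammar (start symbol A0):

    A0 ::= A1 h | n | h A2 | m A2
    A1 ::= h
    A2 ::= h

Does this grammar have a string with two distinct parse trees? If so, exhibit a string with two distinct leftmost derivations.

Ambiguous

Witness: h h

Derivation 1: A0 ⇒ A1 h ⇒ h h
Derivation 2: A0 ⇒ h A2 ⇒ h h

Two distinct leftmost derivations for the same string.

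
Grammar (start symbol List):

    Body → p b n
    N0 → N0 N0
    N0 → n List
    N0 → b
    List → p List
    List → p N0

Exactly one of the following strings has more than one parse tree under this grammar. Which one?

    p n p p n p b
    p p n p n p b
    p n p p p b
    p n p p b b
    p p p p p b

p n p p n p b: 1 tree
p p n p n p b: 1 tree
p n p p p b: 1 tree
p n p p b b: 2 trees
p p p p p b: 1 tree

p n p p b b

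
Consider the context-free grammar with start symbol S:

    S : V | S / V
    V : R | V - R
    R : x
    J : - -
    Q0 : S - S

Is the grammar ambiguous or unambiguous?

(J, Q0 are unreachable from S, so their rules don't affect L(S).) This is a standard precedence ladder (S over V over R), with each level left-recursive on its own operator ('/' at S, '-' at V). That structure is LR(1), hence unambiguous.

Unambiguous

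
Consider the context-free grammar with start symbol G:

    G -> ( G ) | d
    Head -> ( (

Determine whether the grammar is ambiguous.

(Head is unreachable from G, so its rules don't affect L(G).) Each string is a nest of matched brackets around a single atom. An opening bracket forces the recursive rule; an atom forces the base rule.

Unambiguous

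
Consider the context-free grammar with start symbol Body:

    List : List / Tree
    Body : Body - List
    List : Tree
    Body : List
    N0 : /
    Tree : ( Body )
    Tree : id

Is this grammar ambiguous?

Unambiguous

(N0 is unreachable from Body, so its rules don't affect L(Body).) The grammar is stratified — Body handles '-' (left-recursive), List handles '/', Tree atoms. Each operator has a fixed associativity and precedence level, so every string has one parse.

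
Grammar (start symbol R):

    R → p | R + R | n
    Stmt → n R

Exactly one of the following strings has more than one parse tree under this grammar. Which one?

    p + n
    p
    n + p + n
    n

p + n: 1 tree
p: 1 tree
n + p + n: 2 trees
n: 1 tree

n + p + n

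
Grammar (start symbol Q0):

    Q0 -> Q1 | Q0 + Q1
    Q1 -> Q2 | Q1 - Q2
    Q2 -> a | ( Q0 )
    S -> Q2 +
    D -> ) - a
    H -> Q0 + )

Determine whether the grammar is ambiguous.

(S, D, H are unreachable from Q0, so their rules don't affect L(Q0).) The grammar is stratified — Q0 handles '+' (left-recursive), Q1 handles '-', Q2 atoms. Each operator has a fixed associativity and precedence level, so every string has one parse.

Unambiguous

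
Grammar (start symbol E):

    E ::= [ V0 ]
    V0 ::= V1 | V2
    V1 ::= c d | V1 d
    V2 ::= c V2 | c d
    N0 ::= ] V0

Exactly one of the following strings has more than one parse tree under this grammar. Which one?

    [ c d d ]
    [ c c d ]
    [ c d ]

[ c d ]

[ c d d ]: 1 tree
[ c c d ]: 1 tree
[ c d ]: 2 trees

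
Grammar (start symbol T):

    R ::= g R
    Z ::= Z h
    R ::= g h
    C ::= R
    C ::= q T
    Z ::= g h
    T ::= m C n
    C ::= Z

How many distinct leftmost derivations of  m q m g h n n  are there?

Parse trees for m q m g h n n:
  [T m [C q [T m [C [R g h]] n]] n]
  [T m [C q [T m [C [Z g h]] n]] n]

2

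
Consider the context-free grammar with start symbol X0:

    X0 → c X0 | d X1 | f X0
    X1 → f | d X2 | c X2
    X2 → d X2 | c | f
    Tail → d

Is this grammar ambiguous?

(Tail is unreachable from X0, so its rules don't affect L(X0).) Each reachable nonterminal has at most one production per leading terminal, and all productions are right-linear; the derivation is determined token-by-token.

Unambiguous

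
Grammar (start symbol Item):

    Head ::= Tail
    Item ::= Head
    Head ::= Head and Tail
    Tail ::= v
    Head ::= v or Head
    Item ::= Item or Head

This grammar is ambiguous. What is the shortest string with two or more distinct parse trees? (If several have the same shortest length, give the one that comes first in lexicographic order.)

v or v

length 1: no string has ≥2 trees
length 3: v or v has 2 parse trees

Two derivations of v or v:
  Item ⇒ Head ⇒ v or Head ⇒ v or Tail ⇒ v or v
  Item ⇒ Item or Head ⇒ Head or Head ⇒ Tail or Head ⇒ v or Head ⇒ v or Tail ⇒ v or v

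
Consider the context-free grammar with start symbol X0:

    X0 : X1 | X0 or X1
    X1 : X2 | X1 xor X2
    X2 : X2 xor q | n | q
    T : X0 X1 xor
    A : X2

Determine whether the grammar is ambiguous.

Witness: n xor q

Derivation 1: X0 ⇒ X1 ⇒ X2 ⇒ X2 xor q ⇒ n xor q
Derivation 2: X0 ⇒ X1 ⇒ X1 xor X2 ⇒ X2 xor X2 ⇒ n xor X2 ⇒ n xor q

Two distinct leftmost derivations for the same string.

Ambiguous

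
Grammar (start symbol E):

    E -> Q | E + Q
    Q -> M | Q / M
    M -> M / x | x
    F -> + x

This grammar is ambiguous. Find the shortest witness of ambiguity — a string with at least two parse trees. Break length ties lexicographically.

length 1: no string has ≥2 trees
length 3: x / x has 2 parse trees

Two derivations of x / x:
  E ⇒ Q ⇒ M ⇒ M / x ⇒ x / x
  E ⇒ Q ⇒ Q / M ⇒ M / M ⇒ x / M ⇒ x / x

x / x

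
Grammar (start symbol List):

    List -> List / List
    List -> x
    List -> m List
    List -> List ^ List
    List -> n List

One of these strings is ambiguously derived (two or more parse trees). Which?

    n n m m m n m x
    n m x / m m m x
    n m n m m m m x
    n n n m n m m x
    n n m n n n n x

n n m m m n m x: 1 tree
n m x / m m m x: 3 trees
n m n m m m m x: 1 tree
n n n m n m m x: 1 tree
n n m n n n n x: 1 tree

n m x / m m m x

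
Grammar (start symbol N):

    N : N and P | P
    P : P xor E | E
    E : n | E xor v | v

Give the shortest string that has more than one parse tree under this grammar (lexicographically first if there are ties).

n xor v

length 1: no string has ≥2 trees
length 3: n xor v has 2 parse trees

Two derivations of n xor v:
  N ⇒ P ⇒ P xor E ⇒ E xor E ⇒ n xor E ⇒ n xor v
  N ⇒ P ⇒ E ⇒ E xor v ⇒ n xor v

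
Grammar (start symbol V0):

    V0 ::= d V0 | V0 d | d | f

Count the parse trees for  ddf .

Parse trees for ddf:
  [V0 d [V0 d [V0 f]]]

1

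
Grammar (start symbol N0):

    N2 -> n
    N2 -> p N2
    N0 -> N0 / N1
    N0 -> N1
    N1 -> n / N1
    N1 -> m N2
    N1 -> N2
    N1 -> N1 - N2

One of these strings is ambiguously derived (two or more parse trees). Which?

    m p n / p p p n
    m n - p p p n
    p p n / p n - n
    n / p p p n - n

m p n / p p p n: 1 tree
m n - p p p n: 1 tree
p p n / p n - n: 1 tree
n / p p p n - n: 3 trees

n / p p p n - n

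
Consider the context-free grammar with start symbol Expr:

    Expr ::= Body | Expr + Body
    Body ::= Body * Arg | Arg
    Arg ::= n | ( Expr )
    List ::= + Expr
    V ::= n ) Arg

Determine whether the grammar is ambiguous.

Unambiguous

(List, V are unreachable from Expr, so their rules don't affect L(Expr).) The grammar is stratified — Expr handles '+' (left-recursive), Body handles '*', Arg atoms. Each operator has a fixed associativity and precedence level, so every string has one parse.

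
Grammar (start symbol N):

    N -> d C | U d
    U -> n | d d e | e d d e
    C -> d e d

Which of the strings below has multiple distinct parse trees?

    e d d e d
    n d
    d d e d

d d e d

e d d e d: 1 tree
n d: 1 tree
d d e d: 2 trees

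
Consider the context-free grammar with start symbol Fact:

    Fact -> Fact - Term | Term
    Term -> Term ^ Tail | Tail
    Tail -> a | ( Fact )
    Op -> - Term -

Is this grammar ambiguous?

Only Fact, Term, Tail are reachable from Fact; ignoring the rest: This is a standard precedence ladder (Fact over Term over Tail), with each level left-recursive on its own operator ('-' at Fact, '^' at Term). That structure is LR(1), hence unambiguous.

Unambiguous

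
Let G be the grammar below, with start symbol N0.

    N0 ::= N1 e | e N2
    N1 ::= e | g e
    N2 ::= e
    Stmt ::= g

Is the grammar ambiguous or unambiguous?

Ambiguous

Witness: e e

Derivation 1: N0 ⇒ N1 e ⇒ e e
Derivation 2: N0 ⇒ e N2 ⇒ e e

Two distinct leftmost derivations for the same string.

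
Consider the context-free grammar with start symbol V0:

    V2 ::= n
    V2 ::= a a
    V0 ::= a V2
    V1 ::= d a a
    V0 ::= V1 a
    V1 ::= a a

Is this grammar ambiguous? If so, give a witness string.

Ambiguous

Witness: a a a

Derivation 1: V0 ⇒ a V2 ⇒ a a a
Derivation 2: V0 ⇒ V1 a ⇒ a a a

Two distinct leftmost derivations for the same string.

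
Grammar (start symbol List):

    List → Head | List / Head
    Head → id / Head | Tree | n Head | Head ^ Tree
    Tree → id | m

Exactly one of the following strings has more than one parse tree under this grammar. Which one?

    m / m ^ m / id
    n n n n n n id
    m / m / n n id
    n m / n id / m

m / m ^ m / id: 1 tree
n n n n n n id: 1 tree
m / m / n n id: 1 tree
n m / n id / m: 2 trees

n m / n id / m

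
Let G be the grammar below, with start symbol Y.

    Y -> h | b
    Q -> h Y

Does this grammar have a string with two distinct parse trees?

(Q is unreachable from Y, so its rules don't affect L(Y).) The reachable rules are right-linear with at most one rule per (nonterminal, next-terminal) pair. Each input token forces the next rule, so parsing is deterministic.

Unambiguous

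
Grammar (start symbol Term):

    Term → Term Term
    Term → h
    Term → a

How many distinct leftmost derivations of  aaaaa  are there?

Parse trees for aaaaa (showing first 6 of 14):
  [Term [Term a] [Term [Term a] [Term [Term a] [Term [Term a] [Term a]]]]]
  [Term [Term a] [Term [Term a] [Term [Term [Term a] [Term a]] [Term a]]]]
  [Term [Term a] [Term [Term [Term a] [Term a]] [Term [Term a] [Term a]]]]
  [Term [Term a] [Term [Term [Term a] [Term [Term a] [Term a]]] [Term a]]]
  [Term [Term a] [Term [Term [Term [Term a] [Term a]] [Term a]] [Term a]]]
  [Term [Term [Term a] [Term a]] [Term [Term a] [Term [Term a] [Term a]]]]

14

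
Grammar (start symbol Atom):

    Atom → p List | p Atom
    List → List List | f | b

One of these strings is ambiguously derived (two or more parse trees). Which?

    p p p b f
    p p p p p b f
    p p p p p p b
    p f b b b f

p f b b b f

p p p b f: 1 tree
p p p p p b f: 1 tree
p p p p p p b: 1 tree
p f b b b f: 14 trees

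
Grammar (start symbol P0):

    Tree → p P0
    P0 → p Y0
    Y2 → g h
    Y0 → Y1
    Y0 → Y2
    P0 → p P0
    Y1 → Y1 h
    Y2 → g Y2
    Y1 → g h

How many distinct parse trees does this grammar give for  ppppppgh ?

2

Parse trees for ppppppgh:
  [P0 p [P0 p [P0 p [P0 p [P0 p [P0 p [Y0 [Y1 g h]]]]]]]]
  [P0 p [P0 p [P0 p [P0 p [P0 p [P0 p [Y0 [Y2 g h]]]]]]]]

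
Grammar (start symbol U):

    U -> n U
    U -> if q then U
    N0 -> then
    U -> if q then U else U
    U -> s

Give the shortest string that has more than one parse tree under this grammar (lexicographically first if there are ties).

if q then if q then s else s

length 1: no string has ≥2 trees
length 2: no string has ≥2 trees
length 3: no string has ≥2 trees
length 4: no string has ≥2 trees
length 5: no string has ≥2 trees
length 6: no string has ≥2 trees
length 7: no string has ≥2 trees
length 8: no string has ≥2 trees
length 9: if q then if q then s else s has 2 parse trees

Two derivations of if q then if q then s else s:
  U ⇒ if q then U ⇒ if q then if q then U else U ⇒ if q then if q then s else U ⇒ if q then if q then s else s
  U ⇒ if q then U else U ⇒ if q then if q then U else U ⇒ if q then if q then s else U ⇒ if q then if q then s else s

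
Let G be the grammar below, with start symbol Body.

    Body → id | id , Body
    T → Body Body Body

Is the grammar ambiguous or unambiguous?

(T is unreachable from Body, so its rules don't affect L(Body).) Right-recursive list with a separator: after each atom, whether the separator follows determines the rule. One parse per string.

Unambiguous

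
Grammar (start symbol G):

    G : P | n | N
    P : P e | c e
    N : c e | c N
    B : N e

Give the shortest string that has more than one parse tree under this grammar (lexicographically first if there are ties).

length 1: no string has ≥2 trees
length 2: c e has 2 parse trees

Two derivations of c e:
  G ⇒ P ⇒ c e
  G ⇒ N ⇒ c e

c e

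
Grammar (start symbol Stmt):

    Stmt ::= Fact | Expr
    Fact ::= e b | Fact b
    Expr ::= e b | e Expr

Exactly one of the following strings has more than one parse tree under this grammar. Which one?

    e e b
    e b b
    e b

e e b: 1 tree
e b b: 1 tree
e b: 2 trees

e b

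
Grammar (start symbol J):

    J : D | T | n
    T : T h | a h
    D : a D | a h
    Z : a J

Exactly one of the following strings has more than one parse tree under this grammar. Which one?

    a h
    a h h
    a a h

a h: 2 trees
a h h: 1 tree
a a h: 1 tree

a h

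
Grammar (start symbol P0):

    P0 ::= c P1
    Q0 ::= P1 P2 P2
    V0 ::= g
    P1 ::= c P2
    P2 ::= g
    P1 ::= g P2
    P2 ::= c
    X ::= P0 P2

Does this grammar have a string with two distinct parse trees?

Only P0, P1, P2 are reachable from P0; ignoring the rest: Restricted to the reachable nonterminals, every rule has the form A → t or A → t B, and no two rules for the same A share a first terminal. The grammar encodes a DFA — one run per string.

Unambiguous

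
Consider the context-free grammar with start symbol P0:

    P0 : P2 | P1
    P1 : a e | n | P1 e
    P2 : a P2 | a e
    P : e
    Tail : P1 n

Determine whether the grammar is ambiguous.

Ambiguous

Witness: a e

Derivation 1: P0 ⇒ P2 ⇒ a e
Derivation 2: P0 ⇒ P1 ⇒ a e

Two distinct leftmost derivations for the same string.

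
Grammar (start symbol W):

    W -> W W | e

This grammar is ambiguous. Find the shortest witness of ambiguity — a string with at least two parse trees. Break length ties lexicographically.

e e e

length 1: no string has ≥2 trees
length 2: no string has ≥2 trees
length 3: e e e has 2 parse trees

Two derivations of e e e:
  W ⇒ W W ⇒ W W W ⇒ e W W ⇒ e e W ⇒ e e e
  W ⇒ W W ⇒ e W ⇒ e W W ⇒ e e W ⇒ e e e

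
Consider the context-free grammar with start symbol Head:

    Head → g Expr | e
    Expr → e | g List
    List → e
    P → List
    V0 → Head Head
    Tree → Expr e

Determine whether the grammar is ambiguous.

Unambiguous

Only Head, Expr, List are reachable from Head; ignoring the rest: The reachable rules are right-linear with at most one rule per (nonterminal, next-terminal) pair. Each input token forces the next rule, so parsing is deterministic.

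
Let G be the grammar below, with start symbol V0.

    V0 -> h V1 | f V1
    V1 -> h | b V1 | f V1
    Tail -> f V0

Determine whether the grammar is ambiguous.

Only V0, V1 are reachable from V0; ignoring the rest: Restricted to the reachable nonterminals, every rule has the form A → t or A → t B, and no two rules for the same A share a first terminal. The grammar encodes a DFA — one run per string.

Unambiguous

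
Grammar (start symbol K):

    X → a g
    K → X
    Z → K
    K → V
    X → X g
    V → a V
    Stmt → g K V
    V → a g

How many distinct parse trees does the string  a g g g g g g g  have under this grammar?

Parse trees for a g g g g g g g:
  [K [X [X [X [X [X [X [X a g] g] g] g] g] g] g]]

1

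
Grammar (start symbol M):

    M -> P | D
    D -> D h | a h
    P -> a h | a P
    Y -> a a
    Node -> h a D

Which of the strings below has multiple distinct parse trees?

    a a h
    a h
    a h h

a h

a a h: 1 tree
a h: 2 trees
a h h: 1 tree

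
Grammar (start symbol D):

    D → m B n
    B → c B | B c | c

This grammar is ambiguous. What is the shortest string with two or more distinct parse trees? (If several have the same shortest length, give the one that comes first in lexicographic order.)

m c c n

length 3: no string has ≥2 trees
length 4: m c c n has 2 parse trees

Two derivations of m c c n:
  D ⇒ m B n ⇒ m c B n ⇒ m c c n
  D ⇒ m B n ⇒ m B c n ⇒ m c c n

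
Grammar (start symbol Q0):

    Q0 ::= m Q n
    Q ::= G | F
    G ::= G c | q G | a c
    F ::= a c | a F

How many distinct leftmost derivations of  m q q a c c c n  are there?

Parse trees for m q q a c c c n:
  [Q0 m [Q [G [G [G q [G q [G a c]]] c] c]] n]
  [Q0 m [Q [G [G q [G [G q [G a c]] c]] c]] n]
  [Q0 m [Q [G [G q [G q [G [G a c] c]]] c]] n]
  [Q0 m [Q [G q [G [G [G q [G a c]] c] c]]] n]
  [Q0 m [Q [G q [G [G q [G [G a c] c]] c]]] n]
  [Q0 m [Q [G q [G q [G [G [G a c] c] c]]]] n]

6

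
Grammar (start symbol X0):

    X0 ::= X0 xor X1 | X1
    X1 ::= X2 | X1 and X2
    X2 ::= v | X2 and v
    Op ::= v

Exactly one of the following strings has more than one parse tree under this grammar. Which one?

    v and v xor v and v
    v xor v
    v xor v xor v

v and v xor v and v: 4 trees
v xor v: 1 tree
v xor v xor v: 1 tree

v and v xor v and v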